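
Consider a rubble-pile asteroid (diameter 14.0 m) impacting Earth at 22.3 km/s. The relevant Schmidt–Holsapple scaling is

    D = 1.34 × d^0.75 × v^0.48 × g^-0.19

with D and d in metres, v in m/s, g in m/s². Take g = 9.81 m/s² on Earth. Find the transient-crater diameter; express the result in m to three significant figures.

D ≈ 768 m

In SI units: v = 22300 m/s.
d^0.75 = 14^0.75 = 7.238
v^0.48 = 22300^0.48 = 122.2
g^-0.19 = 9.81^-0.19 = 0.6480
D = 1.34 × 7.238 × 122.2 × 0.6480 = 768.0 m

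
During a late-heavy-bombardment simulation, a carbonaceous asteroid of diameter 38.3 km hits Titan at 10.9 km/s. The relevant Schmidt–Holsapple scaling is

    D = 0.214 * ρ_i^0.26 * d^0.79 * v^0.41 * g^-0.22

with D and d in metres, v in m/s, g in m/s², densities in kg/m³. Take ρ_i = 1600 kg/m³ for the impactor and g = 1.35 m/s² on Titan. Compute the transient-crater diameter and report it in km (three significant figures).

In SI units: d = 38300 m, v = 10900 m/s.
ρ_i^0.26 = 1600^0.26 = 6.809
d^0.79 = 38300^0.79 = 4176
v^0.41 = 10900^0.41 = 45.22
g^-0.22 = 1.35^-0.22 = 0.9361
D = 0.214 × 6.809 × 4176 × 45.22 × 0.9361 = 2.576 × 10^5 m
   = 257.6 km

D ≈ 258 km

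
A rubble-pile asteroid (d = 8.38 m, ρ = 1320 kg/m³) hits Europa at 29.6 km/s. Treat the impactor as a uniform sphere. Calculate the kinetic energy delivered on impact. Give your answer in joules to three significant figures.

v = 29600 m/s.
Mass m = (π/6) ρ d³ = (π/6) × 1320 × (8.38)³ = 4.067 × 10^5 kg
E = ½ m v² = 0.5 × 4.067 × 10^5 × (29600)² = 1.782 × 10^14 J

E ≈ 1.78 × 10^14 J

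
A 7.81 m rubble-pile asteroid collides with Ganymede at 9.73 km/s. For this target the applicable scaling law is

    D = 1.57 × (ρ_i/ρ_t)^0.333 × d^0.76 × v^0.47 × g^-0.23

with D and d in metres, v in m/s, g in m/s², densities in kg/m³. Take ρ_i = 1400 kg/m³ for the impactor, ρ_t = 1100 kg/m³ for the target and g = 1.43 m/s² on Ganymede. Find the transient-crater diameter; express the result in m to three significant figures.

In SI units: v = 9730 m/s.
(ρ_i/ρ_t)^0.333 = (1400/1100)^0.333 = 1.084
d^0.76 = 7.81^0.76 = 4.769
v^0.47 = 9730^0.47 = 74.89
g^-0.23 = 1.43^-0.23 = 0.9210
D = 1.57 × 1.084 × 4.769 × 74.89 × 0.9210 = 559.8 m

D ≈ 560 m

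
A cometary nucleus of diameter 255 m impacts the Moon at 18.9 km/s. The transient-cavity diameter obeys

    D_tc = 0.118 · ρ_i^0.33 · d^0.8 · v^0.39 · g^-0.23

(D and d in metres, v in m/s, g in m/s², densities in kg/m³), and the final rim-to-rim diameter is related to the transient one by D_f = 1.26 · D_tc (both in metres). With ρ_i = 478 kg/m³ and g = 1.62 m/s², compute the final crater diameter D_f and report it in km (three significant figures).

D_f ≈ 3.99 km

v = 18900 m/s.
ρ_i^0.33 = 478^0.33 = 7.660
d^0.8 = 255^0.8 = 84.18
v^0.39 = 18900^0.39 = 46.54
g^-0.23 = 1.62^-0.23 = 0.8950
D_tc = 0.118 × 7.660 × 84.18 × 46.54 × 0.8950 = 3169 m
D_f = 1.26 × 3169 = 3993 m
     = 3.993 km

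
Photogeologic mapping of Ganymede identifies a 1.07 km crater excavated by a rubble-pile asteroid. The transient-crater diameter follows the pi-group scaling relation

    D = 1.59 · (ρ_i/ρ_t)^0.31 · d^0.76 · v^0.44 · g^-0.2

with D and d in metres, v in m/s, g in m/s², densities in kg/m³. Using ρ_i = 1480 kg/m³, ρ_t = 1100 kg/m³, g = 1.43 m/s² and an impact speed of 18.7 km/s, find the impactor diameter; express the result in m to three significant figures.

Rearranging for d: d = [D / (1.59 · (1480/1100)^0.31 · 18700^0.44 · 1.43^-0.2)]^(1/0.76).
D = 1070 m.
(1480/1100)^0.31 = 1.096
18700^0.44 = 75.79
1.43^-0.2 = 0.9310
Denominator = 1.59 × 1.096 × 75.79 × 0.9310 = 123.0
D / 123.0 = 1070 / 123.0 = 8.699
d = 8.699^(1/0.76) = 8.699^1.3158 = 17.22 m

d ≈ 17.2 m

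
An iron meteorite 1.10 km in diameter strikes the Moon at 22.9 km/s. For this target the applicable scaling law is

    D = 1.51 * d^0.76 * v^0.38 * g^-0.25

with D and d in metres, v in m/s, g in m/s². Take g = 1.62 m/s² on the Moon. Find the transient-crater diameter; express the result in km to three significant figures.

D ≈ 12.4 km

In SI units: d = 1100 m, v = 22900 m/s.
d^0.76 = 1100^0.76 = 204.9
v^0.38 = 22900^0.38 = 45.37
g^-0.25 = 1.62^-0.25 = 0.8864
D = 1.51 × 204.9 × 45.37 × 0.8864 = 12443 m
   = 12.44 km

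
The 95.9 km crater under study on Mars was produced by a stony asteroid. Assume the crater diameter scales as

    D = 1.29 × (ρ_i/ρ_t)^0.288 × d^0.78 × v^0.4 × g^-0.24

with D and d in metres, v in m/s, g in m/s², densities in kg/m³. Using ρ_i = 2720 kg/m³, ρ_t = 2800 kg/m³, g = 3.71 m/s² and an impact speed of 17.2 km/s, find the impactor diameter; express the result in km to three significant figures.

d ≈ 17.9 km

Rearranging for d: d = [D / (1.29 · (2720/2800)^0.288 · 17200^0.4 · 3.71^-0.24)]^(1/0.78).
D = 95900 m.
(2720/2800)^0.288 = 0.9917
17200^0.4 = 49.46
3.71^-0.24 = 0.7300
Denominator = 1.29 × 0.9917 × 49.46 × 0.7300 = 46.19
D / 46.19 = 95900 / 46.19 = 2076
d = 2076^(1/0.78) = 2076^1.2821 = 17907 m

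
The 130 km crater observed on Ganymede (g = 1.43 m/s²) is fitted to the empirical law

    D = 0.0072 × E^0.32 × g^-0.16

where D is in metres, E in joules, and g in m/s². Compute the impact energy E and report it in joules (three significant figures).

E ≈ 5.68 × 10^22 J

Rearranging: E = [D / (0.0072 · g^-0.16)]^(1/0.32).
D = 130000 m.
g^-0.16 = 1.43^-0.16 = 0.9444
D / (0.0072 × 0.9444) = 130000 / (6.800 × 10^-3) = 1.912 × 10^7
E = (1.912 × 10^7)^3.125 = 5.684 × 10^22 J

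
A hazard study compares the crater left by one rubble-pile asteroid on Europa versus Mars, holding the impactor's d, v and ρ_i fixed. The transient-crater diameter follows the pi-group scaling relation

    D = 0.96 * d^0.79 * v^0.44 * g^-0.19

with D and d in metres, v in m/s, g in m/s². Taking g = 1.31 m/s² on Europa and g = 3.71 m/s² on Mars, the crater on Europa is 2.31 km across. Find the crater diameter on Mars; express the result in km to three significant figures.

All impactor-dependent factors cancel in the ratio, leaving D_Mars/D_Europa = (g_Mars/g_Europa)^-0.19.
(3.71/1.31)^-0.19 = 2.832^-0.19 = 0.8205
D_Mars = 0.8205 × 2.31 km = 1.90 km

D ≈ 1.90 km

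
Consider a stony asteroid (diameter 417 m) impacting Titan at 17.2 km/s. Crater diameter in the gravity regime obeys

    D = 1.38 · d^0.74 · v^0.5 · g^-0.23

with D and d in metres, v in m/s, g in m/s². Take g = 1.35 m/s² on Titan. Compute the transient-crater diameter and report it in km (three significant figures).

D ≈ 14.7 km

In SI units: v = 17200 m/s.
d^0.74 = 417^0.74 = 86.88
v^0.5 = 17200^0.5 = 131.1
g^-0.23 = 1.35^-0.23 = 0.9333
D = 1.38 × 86.88 × 131.1 × 0.9333 = 14670 m
   = 14.67 km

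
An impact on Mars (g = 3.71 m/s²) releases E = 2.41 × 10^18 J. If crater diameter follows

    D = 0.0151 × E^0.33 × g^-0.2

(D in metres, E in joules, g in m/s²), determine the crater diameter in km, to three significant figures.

D ≈ 13.5 km

E^0.33 = (2.41 × 10^18)^0.33 = 1.164 × 10^6
g^-0.2 = 3.71^-0.2 = 0.7694
D = 0.0151 × 1.164 × 10^6 × 0.7694 = 13523 m
   = 13.52 km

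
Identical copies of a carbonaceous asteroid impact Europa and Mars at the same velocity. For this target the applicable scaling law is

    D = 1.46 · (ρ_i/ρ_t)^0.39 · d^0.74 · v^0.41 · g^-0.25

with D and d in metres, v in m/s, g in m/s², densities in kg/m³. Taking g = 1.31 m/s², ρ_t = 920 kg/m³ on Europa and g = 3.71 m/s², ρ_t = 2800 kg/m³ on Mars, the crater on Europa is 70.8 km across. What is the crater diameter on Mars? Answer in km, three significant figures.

D ≈ 35.4 km

The impactor-only factors (d, v, ρ_i) cancel in the ratio, leaving D_Mars/D_Europa = (g_Mars/g_Europa)^-0.25 · (ρ_t,Europa/ρ_t,Mars)^0.39.
(3.71/1.31)^-0.25 = 2.832^-0.25 = 0.7709
(920/2800)^0.39 = 0.3286^0.39 = 0.6479
Ratio = 0.7709 × 0.6479 = 0.4995
D_Mars = 0.4995 × 70.8 km = 35.4 km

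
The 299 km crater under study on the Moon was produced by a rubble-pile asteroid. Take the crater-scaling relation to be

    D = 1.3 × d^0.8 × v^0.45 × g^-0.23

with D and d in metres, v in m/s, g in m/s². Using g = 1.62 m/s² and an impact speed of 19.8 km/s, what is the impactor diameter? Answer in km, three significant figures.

Rearranging for d: d = [D / (1.3 · 19800^0.45 · 1.62^-0.23)]^(1/0.8).
D = 299000 m.
19800^0.45 = 85.80
1.62^-0.23 = 0.8950
Denominator = 1.3 × 85.80 × 0.8950 = 99.83
D / 99.83 = 299000 / 99.83 = 2995
d = 2995^(1/0.8) = 2995^1.25 = 22156 m

d ≈ 22.2 km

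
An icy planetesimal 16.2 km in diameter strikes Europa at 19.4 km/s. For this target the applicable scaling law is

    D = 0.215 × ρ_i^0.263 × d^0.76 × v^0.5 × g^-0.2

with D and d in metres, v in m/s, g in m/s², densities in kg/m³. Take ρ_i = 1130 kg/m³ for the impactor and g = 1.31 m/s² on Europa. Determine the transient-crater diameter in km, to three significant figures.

In SI units: d = 16200 m, v = 19400 m/s.
ρ_i^0.263 = 1130^0.263 = 6.353
d^0.76 = 16200^0.76 = 1582
v^0.5 = 19400^0.5 = 139.3
g^-0.2 = 1.31^-0.2 = 0.9474
D = 0.215 × 6.353 × 1582 × 139.3 × 0.9474 = 2.852 × 10^5 m
   = 285.2 km

D ≈ 285 km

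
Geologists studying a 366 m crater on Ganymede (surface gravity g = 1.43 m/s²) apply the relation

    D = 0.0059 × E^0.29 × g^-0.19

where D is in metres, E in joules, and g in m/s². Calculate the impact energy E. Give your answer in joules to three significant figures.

E ≈ 4.25 × 10^16 J

Rearranging: E = [D / (0.0059 · g^-0.19)]^(1/0.29).
g^-0.19 = 1.43^-0.19 = 0.9343
D / (0.0059 × 0.9343) = 366 / (5.512 × 10^-3) = 6.640 × 10^4
E = (6.640 × 10^4)^3.4483 = 4.249 × 10^16 J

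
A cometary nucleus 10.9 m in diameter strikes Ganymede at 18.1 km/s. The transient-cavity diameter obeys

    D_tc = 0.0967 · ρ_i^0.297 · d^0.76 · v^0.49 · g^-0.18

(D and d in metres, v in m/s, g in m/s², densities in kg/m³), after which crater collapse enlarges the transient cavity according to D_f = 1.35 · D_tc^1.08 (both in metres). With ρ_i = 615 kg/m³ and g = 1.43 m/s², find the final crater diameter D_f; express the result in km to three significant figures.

v = 18100 m/s.
ρ_i^0.297 = 615^0.297 = 6.734
d^0.76 = 10.9^0.76 = 6.144
v^0.49 = 18100^0.49 = 122.0
g^-0.18 = 1.43^-0.18 = 0.9376
D_tc = 0.0967 × 6.734 × 6.144 × 122.0 × 0.9376 = 457.6 m
D_f = 1.35 × (457.6)^1.08 = 1008 m
     = 1.008 km

D_f ≈ 1.01 km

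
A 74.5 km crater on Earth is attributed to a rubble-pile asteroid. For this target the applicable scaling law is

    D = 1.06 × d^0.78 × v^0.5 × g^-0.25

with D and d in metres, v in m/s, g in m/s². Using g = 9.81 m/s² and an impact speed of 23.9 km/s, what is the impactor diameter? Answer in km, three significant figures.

Rearranging for d: d = [D / (1.06 · 23900^0.5 · 9.81^-0.25)]^(1/0.78).
D = 74500 m.
23900^0.5 = 154.6
9.81^-0.25 = 0.5650
Denominator = 1.06 × 154.6 × 0.5650 = 92.59
D / 92.59 = 74500 / 92.59 = 804.6
d = 804.6^(1/0.78) = 804.6^1.2821 = 5312 m

d ≈ 5.31 km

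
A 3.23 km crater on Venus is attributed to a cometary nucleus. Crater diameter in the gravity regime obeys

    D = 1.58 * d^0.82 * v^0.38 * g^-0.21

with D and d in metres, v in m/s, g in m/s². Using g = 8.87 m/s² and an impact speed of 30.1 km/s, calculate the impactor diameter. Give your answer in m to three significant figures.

Rearranging for d: d = [D / (1.58 · 30100^0.38 · 8.87^-0.21)]^(1/0.82).
D = 3230 m.
30100^0.38 = 50.33
8.87^-0.21 = 0.6323
Denominator = 1.58 × 50.33 × 0.6323 = 50.28
D / 50.28 = 3230 / 50.28 = 64.24
d = 64.24^(1/0.82) = 64.24^1.2195 = 160.2 m

d ≈ 160 m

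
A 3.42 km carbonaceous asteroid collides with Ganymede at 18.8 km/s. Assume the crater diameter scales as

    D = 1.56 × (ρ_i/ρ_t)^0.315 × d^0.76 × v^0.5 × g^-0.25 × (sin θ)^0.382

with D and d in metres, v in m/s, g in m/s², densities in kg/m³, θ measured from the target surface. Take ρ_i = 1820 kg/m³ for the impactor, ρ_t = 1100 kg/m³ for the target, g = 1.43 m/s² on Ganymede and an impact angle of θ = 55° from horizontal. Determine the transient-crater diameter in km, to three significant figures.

In SI units: d = 3420 m, v = 18800 m/s.
(ρ_i/ρ_t)^0.315 = (1820/1100)^0.315 = 1.172
d^0.76 = 3420^0.76 = 485.1
v^0.5 = 18800^0.5 = 137.1
g^-0.25 = 1.43^-0.25 = 0.9145
(sin 55°)^0.382 = 0.8192^0.382 = 0.9266
D = 1.56 × 1.172 × 485.1 × 137.1 × 0.9145 × 0.9266 = 1.030 × 10^5 m
   = 103.0 km

D ≈ 103 km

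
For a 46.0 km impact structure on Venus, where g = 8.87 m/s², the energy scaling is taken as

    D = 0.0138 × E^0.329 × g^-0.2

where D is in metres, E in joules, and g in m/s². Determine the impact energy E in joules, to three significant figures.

E ≈ 2.53 × 10^20 J

Rearranging: E = [D / (0.0138 · g^-0.2)]^(1/0.329).
D = 46000 m.
g^-0.2 = 8.87^-0.2 = 0.6463
D / (0.0138 × 0.6463) = 46000 / (8.919 × 10^-3) = 5.158 × 10^6
E = (5.158 × 10^6)^3.0395 = 2.527 × 10^20 J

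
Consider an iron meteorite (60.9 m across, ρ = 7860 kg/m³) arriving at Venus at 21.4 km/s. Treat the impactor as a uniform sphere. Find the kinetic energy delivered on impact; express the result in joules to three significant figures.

E ≈ 2.13 × 10^17 J

v = 21400 m/s.
Mass m = (π/6) ρ d³ = (π/6) × 7860 × (60.9)³ = 9.296 × 10^8 kg
E = ½ m v² = 0.5 × 9.296 × 10^8 × (21400)² = 2.129 × 10^17 J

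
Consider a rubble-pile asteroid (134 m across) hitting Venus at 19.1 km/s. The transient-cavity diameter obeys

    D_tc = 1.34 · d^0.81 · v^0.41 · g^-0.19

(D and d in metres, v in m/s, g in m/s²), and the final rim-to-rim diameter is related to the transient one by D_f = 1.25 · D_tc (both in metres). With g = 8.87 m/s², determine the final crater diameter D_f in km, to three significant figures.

v = 19100 m/s.
d^0.81 = 134^0.81 = 52.84
v^0.41 = 19100^0.41 = 56.91
g^-0.19 = 8.87^-0.19 = 0.6605
D_tc = 1.34 × 52.84 × 56.91 × 0.6605 = 2662 m
D_f = 1.25 × 2662 = 3328 m
     = 3.328 km

D_f ≈ 3.33 km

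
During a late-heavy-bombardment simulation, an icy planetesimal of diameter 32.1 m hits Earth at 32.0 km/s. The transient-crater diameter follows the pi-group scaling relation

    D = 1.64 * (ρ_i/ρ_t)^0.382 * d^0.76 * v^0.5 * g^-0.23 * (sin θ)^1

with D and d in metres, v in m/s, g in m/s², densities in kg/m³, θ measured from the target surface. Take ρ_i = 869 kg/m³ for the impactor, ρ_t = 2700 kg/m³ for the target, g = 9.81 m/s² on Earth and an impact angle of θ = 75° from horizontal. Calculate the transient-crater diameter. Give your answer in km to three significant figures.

In SI units: v = 32000 m/s.
(ρ_i/ρ_t)^0.382 = (869/2700)^0.382 = 0.6485
d^0.76 = 32.1^0.76 = 13.96
v^0.5 = 32000^0.5 = 178.9
g^-0.23 = 9.81^-0.23 = 0.5914
(sin 75°)^1 = 0.9659^1 = 0.9659
D = 1.64 × 0.6485 × 13.96 × 178.9 × 0.5914 × 0.9659 = 1517 m
   = 1.517 km

D ≈ 1.52 km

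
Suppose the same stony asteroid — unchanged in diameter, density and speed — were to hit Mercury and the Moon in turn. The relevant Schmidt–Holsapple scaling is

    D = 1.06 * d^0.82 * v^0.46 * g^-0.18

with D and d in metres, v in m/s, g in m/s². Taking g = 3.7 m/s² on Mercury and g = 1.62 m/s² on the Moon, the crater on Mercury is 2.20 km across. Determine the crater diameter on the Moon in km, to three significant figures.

D ≈ 2.55 km

All impactor-dependent factors cancel in the ratio, leaving D_Moon/D_Mercury = (g_Moon/g_Mercury)^-0.18.
(1.62/3.7)^-0.18 = 0.4378^-0.18 = 1.160
D_Moon = 1.160 × 2.20 km = 2.55 km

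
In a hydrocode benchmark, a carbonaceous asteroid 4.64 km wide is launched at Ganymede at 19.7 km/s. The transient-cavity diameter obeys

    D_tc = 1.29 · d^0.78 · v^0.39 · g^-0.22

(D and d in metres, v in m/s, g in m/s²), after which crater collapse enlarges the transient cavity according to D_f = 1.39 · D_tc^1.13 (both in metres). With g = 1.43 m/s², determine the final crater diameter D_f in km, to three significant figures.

D_f ≈ 226 km

In SI: d = 4640 m, v = 19700 m/s.
d^0.78 = 4640^0.78 = 724.2
v^0.39 = 19700^0.39 = 47.30
g^-0.22 = 1.43^-0.22 = 0.9243
D_tc = 1.29 × 724.2 × 47.30 × 0.9243 = 40840 m
D_f = 1.39 × (40840)^1.13 = 2.257 × 10^5 m
     = 225.7 km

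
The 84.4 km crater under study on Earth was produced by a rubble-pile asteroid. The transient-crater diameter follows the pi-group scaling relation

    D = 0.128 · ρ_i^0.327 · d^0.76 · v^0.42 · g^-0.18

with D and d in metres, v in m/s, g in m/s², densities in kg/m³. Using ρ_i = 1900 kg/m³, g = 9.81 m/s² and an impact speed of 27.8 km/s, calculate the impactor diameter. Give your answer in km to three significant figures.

d ≈ 10.6 km

Rearranging for d: d = [D / (0.128 · 1900^0.327 · 27800^0.42 · 9.81^-0.18)]^(1/0.76).
D = 84400 m.
1900^0.327 = 11.81
27800^0.42 = 73.54
9.81^-0.18 = 0.6630
Denominator = 0.128 × 11.81 × 73.54 × 0.6630 = 73.71
D / 73.71 = 84400 / 73.71 = 1145
d = 1145^(1/0.76) = 1145^1.3158 = 10587 m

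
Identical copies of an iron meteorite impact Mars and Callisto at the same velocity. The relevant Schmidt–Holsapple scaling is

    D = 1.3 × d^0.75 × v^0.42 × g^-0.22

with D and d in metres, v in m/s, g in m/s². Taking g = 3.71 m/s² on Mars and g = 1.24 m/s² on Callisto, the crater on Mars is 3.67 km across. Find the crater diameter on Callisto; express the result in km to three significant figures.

All impactor-dependent factors cancel in the ratio, leaving D_Callisto/D_Mars = (g_Callisto/g_Mars)^-0.22.
(1.24/3.71)^-0.22 = 0.3342^-0.22 = 1.273
D_Callisto = 1.273 × 3.67 km = 4.67 km

D ≈ 4.67 km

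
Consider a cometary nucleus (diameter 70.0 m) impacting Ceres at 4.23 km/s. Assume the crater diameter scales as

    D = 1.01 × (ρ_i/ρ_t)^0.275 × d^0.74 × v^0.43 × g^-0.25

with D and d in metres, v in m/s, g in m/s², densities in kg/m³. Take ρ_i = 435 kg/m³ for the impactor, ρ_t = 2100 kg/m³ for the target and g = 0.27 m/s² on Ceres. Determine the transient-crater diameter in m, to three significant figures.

D ≈ 764 m

In SI units: v = 4230 m/s.
(ρ_i/ρ_t)^0.275 = (435/2100)^0.275 = 0.6486
d^0.74 = 70^0.74 = 23.19
v^0.43 = 4230^0.43 = 36.25
g^-0.25 = 0.27^-0.25 = 1.387
D = 1.01 × 0.6486 × 23.19 × 36.25 × 1.387 = 763.8 m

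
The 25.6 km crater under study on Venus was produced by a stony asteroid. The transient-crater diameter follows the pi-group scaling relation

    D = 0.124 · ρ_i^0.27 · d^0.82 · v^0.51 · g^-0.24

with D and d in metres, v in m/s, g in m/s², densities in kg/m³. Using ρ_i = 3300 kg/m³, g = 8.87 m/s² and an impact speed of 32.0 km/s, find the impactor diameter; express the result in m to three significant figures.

d ≈ 629 m

Rearranging for d: d = [D / (0.124 · 3300^0.27 · 32000^0.51 · 8.87^-0.24)]^(1/0.82).
D = 25600 m.
3300^0.27 = 8.912
32000^0.51 = 198.4
8.87^-0.24 = 0.5922
Denominator = 0.124 × 8.912 × 198.4 × 0.5922 = 129.8
D / 129.8 = 25600 / 129.8 = 197.2
d = 197.2^(1/0.82) = 197.2^1.2195 = 629.0 m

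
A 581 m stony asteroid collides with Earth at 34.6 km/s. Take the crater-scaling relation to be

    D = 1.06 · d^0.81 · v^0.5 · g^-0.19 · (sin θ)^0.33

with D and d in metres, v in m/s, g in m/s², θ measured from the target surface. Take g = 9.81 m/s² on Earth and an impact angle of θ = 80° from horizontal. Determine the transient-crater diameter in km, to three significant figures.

In SI units: v = 34600 m/s.
d^0.81 = 581^0.81 = 173.4
v^0.5 = 34600^0.5 = 186.0
g^-0.19 = 9.81^-0.19 = 0.6480
(sin 80°)^0.33 = 0.9848^0.33 = 0.9950
D = 1.06 × 173.4 × 186.0 × 0.6480 × 0.9950 = 22043 m
   = 22.04 km

D ≈ 22.0 km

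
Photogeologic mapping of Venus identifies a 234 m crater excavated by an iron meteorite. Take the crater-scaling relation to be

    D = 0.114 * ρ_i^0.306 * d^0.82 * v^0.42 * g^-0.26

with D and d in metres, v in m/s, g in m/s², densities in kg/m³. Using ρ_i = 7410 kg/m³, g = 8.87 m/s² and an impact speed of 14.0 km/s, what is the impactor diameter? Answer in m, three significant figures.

Rearranging for d: d = [D / (0.114 · 7410^0.306 · 14000^0.42 · 8.87^-0.26)]^(1/0.82).
7410^0.306 = 15.28
14000^0.42 = 55.13
8.87^-0.26 = 0.5669
Denominator = 0.114 × 15.28 × 55.13 × 0.5669 = 54.44
D / 54.44 = 234 / 54.44 = 4.298
d = 4.298^(1/0.82) = 4.298^1.2195 = 5.919 m

d ≈ 5.92 m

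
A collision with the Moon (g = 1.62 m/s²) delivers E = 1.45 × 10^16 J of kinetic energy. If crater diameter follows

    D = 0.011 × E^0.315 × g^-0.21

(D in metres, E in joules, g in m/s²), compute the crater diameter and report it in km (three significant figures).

D ≈ 1.23 km

E^0.315 = (1.45 × 10^16)^0.315 = 1.233 × 10^5
g^-0.21 = 1.62^-0.21 = 0.9037
D = 0.011 × 1.233 × 10^5 × 0.9037 = 1226 m
   = 1.226 km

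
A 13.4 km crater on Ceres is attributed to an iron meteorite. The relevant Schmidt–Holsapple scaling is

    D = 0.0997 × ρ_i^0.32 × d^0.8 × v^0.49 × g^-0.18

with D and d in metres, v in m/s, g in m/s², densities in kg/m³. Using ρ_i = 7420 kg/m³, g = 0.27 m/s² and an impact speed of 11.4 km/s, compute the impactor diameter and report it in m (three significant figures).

d ≈ 178 m

Rearranging for d: d = [D / (0.0997 · 7420^0.32 · 11400^0.49 · 0.27^-0.18)]^(1/0.8).
D = 13400 m.
7420^0.32 = 17.32
11400^0.49 = 97.25
0.27^-0.18 = 1.266
Denominator = 0.0997 × 17.32 × 97.25 × 1.266 = 212.6
D / 212.6 = 13400 / 212.6 = 63.03
d = 63.03^(1/0.8) = 63.03^1.25 = 177.6 m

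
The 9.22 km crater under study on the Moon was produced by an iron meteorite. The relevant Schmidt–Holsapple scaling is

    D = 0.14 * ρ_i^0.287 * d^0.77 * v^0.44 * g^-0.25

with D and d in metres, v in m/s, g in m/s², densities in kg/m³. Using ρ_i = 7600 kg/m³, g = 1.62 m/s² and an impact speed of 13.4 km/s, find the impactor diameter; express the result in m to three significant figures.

d ≈ 332 m

Rearranging for d: d = [D / (0.14 · 7600^0.287 · 13400^0.44 · 1.62^-0.25)]^(1/0.77).
D = 9220 m.
7600^0.287 = 13.00
13400^0.44 = 65.45
1.62^-0.25 = 0.8864
Denominator = 0.14 × 13.00 × 65.45 × 0.8864 = 105.6
D / 105.6 = 9220 / 105.6 = 87.31
d = 87.31^(1/0.77) = 87.31^1.2987 = 331.8 m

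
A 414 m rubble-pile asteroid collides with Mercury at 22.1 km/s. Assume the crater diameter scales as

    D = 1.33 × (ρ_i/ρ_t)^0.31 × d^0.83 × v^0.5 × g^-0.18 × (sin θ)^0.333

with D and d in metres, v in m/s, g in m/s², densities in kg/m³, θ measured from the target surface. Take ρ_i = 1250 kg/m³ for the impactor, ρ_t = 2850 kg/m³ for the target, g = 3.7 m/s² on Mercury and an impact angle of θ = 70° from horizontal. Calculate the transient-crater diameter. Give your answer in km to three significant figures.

In SI units: v = 22100 m/s.
(ρ_i/ρ_t)^0.31 = (1250/2850)^0.31 = 0.7745
d^0.83 = 414^0.83 = 148.6
v^0.5 = 22100^0.5 = 148.7
g^-0.18 = 3.7^-0.18 = 0.7902
(sin 70°)^0.333 = 0.9397^0.333 = 0.9795
D = 1.33 × 0.7745 × 148.6 × 148.7 × 0.7902 × 0.9795 = 17618 m
   = 17.62 km

D ≈ 17.6 km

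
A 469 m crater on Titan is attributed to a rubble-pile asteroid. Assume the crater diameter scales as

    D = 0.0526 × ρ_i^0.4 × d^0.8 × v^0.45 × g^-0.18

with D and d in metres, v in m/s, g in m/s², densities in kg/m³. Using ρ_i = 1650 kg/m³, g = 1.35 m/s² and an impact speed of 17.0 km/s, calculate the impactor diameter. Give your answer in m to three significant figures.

d ≈ 9.52 m

Rearranging for d: d = [D / (0.0526 · 1650^0.4 · 17000^0.45 · 1.35^-0.18)]^(1/0.8).
1650^0.4 = 19.36
17000^0.45 = 80.11
1.35^-0.18 = 0.9474
Denominator = 0.0526 × 19.36 × 80.11 × 0.9474 = 77.29
D / 77.29 = 469 / 77.29 = 6.068
d = 6.068^(1/0.8) = 6.068^1.25 = 9.524 m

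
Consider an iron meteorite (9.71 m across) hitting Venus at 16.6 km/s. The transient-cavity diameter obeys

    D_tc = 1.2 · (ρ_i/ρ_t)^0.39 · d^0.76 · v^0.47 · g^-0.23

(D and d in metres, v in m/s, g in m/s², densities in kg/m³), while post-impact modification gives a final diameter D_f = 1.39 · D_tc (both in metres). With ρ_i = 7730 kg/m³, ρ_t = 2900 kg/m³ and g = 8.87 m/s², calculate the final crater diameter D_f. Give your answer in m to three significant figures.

D_f ≈ 802 m

v = 16600 m/s.
(ρ_i/ρ_t)^0.39 = (7730/2900)^0.39 = 1.466
d^0.76 = 9.71^0.76 = 5.627
v^0.47 = 16600^0.47 = 96.26
g^-0.23 = 8.87^-0.23 = 0.6053
D_tc = 1.2 × 1.466 × 5.627 × 96.26 × 0.6053 = 576.8 m
D_f = 1.39 × 576.8 = 801.8 m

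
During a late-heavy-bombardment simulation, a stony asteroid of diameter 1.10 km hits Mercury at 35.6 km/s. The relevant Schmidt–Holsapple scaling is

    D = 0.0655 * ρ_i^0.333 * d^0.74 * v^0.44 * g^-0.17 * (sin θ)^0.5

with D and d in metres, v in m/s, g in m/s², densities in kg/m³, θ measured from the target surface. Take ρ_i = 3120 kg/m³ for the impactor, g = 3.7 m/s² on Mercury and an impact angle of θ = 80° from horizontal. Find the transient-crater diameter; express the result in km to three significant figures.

D ≈ 13.6 km

In SI units: d = 1100 m, v = 35600 m/s.
ρ_i^0.333 = 3120^0.333 = 14.57
d^0.74 = 1100^0.74 = 178.1
v^0.44 = 35600^0.44 = 100.6
g^-0.17 = 3.7^-0.17 = 0.8006
(sin 80°)^0.5 = 0.9848^0.5 = 0.9924
D = 0.0655 × 14.57 × 178.1 × 100.6 × 0.8006 × 0.9924 = 13585 m
   = 13.59 km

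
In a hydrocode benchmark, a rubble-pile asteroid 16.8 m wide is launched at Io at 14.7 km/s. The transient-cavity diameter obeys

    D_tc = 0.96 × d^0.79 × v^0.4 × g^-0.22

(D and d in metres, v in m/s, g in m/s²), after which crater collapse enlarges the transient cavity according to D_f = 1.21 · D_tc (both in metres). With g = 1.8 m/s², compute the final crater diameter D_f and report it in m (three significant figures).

D_f ≈ 440 m

v = 14700 m/s.
d^0.79 = 16.8^0.79 = 9.290
v^0.4 = 14700^0.4 = 46.44
g^-0.22 = 1.8^-0.22 = 0.8787
D_tc = 0.96 × 9.290 × 46.44 × 0.8787 = 363.9 m
D_f = 1.21 × 363.9 = 440.3 m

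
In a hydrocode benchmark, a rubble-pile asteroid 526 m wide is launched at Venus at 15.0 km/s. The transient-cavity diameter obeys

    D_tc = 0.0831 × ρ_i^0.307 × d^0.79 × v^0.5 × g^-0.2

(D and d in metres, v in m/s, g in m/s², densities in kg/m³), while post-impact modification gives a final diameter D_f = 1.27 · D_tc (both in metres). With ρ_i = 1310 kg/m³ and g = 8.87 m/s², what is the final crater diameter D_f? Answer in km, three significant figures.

v = 15000 m/s.
ρ_i^0.307 = 1310^0.307 = 9.057
d^0.79 = 526^0.79 = 141.1
v^0.5 = 15000^0.5 = 122.5
g^-0.2 = 8.87^-0.2 = 0.6463
D_tc = 0.0831 × 9.057 × 141.1 × 122.5 × 0.6463 = 8408 m
D_f = 1.27 × 8408 = 10678 m
     = 10.68 km

D_f ≈ 10.7 km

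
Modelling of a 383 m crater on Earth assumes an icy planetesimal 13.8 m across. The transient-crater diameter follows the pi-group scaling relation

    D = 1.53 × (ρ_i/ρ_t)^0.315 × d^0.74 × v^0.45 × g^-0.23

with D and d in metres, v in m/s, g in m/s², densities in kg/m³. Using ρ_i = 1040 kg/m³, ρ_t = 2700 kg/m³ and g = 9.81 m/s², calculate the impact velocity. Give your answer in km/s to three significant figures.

v ≈ 17.9 km/s

Rearranging for v: v = [D / (1.53 · (1040/2700)^0.315 · 13.8^0.74 · 9.81^-0.23)]^(1/0.45).
(1040/2700)^0.315 = 0.7404
13.8^0.74 = 6.974
9.81^-0.23 = 0.5914
Denominator = 1.53 × 0.7404 × 6.974 × 0.5914 = 4.672
D / 4.672 = 383 / 4.672 = 81.98
v = 81.98^(1/0.45) = 81.98^2.2222 = 17891 m/s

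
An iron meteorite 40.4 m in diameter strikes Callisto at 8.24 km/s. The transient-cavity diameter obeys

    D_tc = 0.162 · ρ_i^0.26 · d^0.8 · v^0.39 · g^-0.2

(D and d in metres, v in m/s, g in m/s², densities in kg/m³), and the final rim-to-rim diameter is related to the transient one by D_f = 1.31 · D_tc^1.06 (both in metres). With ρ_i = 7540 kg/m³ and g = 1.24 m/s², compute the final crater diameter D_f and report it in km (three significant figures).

D_f ≈ 2.04 km

v = 8240 m/s.
ρ_i^0.26 = 7540^0.26 = 10.19
d^0.8 = 40.4^0.8 = 19.28
v^0.39 = 8240^0.39 = 33.67
g^-0.2 = 1.24^-0.2 = 0.9579
D_tc = 0.162 × 10.19 × 19.28 × 33.67 × 0.9579 = 1027 m
D_f = 1.31 × (1027)^1.06 = 2040 m
     = 2.040 km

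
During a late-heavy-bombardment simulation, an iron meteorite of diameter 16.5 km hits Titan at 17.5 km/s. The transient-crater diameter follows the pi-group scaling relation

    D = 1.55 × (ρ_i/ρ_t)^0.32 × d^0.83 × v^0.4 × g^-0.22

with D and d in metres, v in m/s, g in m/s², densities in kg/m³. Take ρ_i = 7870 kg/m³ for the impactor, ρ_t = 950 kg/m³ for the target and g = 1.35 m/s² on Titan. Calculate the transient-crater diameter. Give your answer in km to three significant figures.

In SI units: d = 16500 m, v = 17500 m/s.
(ρ_i/ρ_t)^0.32 = (7870/950)^0.32 = 1.967
d^0.83 = 16500^0.83 = 3166
v^0.4 = 17500^0.4 = 49.80
g^-0.22 = 1.35^-0.22 = 0.9361
D = 1.55 × 1.967 × 3166 × 49.80 × 0.9361 = 4.500 × 10^5 m
   = 450.0 km

D ≈ 450 km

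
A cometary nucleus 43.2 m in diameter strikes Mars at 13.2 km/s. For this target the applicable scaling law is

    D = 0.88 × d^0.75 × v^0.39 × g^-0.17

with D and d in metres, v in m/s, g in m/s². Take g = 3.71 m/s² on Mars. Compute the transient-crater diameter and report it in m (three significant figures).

D ≈ 480 m

In SI units: v = 13200 m/s.
d^0.75 = 43.2^0.75 = 16.85
v^0.39 = 13200^0.39 = 40.46
g^-0.17 = 3.71^-0.17 = 0.8002
D = 0.88 × 16.85 × 40.46 × 0.8002 = 480.1 m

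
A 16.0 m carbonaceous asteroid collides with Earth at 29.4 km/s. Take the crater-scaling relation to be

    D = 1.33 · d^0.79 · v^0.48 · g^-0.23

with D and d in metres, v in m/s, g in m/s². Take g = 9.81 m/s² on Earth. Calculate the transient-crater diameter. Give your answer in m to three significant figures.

In SI units: v = 29400 m/s.
d^0.79 = 16^0.79 = 8.938
v^0.48 = 29400^0.48 = 139.6
g^-0.23 = 9.81^-0.23 = 0.5914
D = 1.33 × 8.938 × 139.6 × 0.5914 = 981.4 m

D ≈ 981 m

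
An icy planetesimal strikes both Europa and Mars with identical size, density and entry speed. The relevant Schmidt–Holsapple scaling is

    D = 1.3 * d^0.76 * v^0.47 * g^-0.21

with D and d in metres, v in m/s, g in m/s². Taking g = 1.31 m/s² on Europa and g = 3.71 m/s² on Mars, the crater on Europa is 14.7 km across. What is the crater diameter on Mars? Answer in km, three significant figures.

All impactor-dependent factors cancel in the ratio, leaving D_Mars/D_Europa = (g_Mars/g_Europa)^-0.21.
(3.71/1.31)^-0.21 = 2.832^-0.21 = 0.8036
D_Mars = 0.8036 × 14.7 km = 11.8 km

D ≈ 11.8 km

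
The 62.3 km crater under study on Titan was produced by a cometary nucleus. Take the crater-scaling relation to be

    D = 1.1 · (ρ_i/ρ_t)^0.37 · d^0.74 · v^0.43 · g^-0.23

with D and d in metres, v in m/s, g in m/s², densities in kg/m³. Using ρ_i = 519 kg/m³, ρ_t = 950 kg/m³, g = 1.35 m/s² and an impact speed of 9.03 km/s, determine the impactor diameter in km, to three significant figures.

d ≈ 19.8 km

Rearranging for d: d = [D / (1.1 · (519/950)^0.37 · 9030^0.43 · 1.35^-0.23)]^(1/0.74).
D = 62300 m.
(519/950)^0.37 = 0.7996
9030^0.43 = 50.23
1.35^-0.23 = 0.9333
Denominator = 1.1 × 0.7996 × 50.23 × 0.9333 = 41.23
D / 41.23 = 62300 / 41.23 = 1511
d = 1511^(1/0.74) = 1511^1.3514 = 19791 m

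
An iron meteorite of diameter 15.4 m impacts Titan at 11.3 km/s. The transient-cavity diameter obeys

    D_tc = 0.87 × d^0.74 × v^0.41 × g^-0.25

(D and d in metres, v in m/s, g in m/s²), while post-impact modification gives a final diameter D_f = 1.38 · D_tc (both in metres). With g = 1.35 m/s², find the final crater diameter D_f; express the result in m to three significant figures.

v = 11300 m/s.
d^0.74 = 15.4^0.74 = 7.564
v^0.41 = 11300^0.41 = 45.89
g^-0.25 = 1.35^-0.25 = 0.9277
D_tc = 0.87 × 7.564 × 45.89 × 0.9277 = 280.2 m
D_f = 1.38 × 280.2 = 386.7 m

D_f ≈ 387 m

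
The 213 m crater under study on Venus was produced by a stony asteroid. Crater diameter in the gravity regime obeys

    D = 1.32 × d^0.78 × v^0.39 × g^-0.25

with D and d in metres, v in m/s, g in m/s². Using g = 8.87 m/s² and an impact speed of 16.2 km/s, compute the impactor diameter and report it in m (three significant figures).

Rearranging for d: d = [D / (1.32 · 16200^0.39 · 8.87^-0.25)]^(1/0.78).
16200^0.39 = 43.82
8.87^-0.25 = 0.5795
Denominator = 1.32 × 43.82 × 0.5795 = 33.52
D / 33.52 = 213 / 33.52 = 6.354
d = 6.354^(1/0.78) = 6.354^1.2821 = 10.71 m

d ≈ 10.7 m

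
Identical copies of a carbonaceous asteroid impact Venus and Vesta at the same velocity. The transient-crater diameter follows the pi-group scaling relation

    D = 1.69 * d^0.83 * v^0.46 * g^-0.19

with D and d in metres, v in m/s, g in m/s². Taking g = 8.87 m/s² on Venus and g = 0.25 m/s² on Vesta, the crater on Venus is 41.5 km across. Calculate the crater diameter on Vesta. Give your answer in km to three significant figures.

D ≈ 81.8 km

All impactor-dependent factors cancel in the ratio, leaving D_Vesta/D_Venus = (g_Vesta/g_Venus)^-0.19.
(0.25/8.87)^-0.19 = 0.02818^-0.19 = 1.970
D_Vesta = 1.970 × 41.5 km = 81.8 km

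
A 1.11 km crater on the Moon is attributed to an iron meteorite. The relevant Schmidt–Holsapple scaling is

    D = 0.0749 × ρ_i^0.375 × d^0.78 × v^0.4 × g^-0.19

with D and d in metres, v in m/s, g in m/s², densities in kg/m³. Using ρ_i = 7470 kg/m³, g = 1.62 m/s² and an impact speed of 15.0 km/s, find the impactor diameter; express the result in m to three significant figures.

Rearranging for d: d = [D / (0.0749 · 7470^0.375 · 15000^0.4 · 1.62^-0.19)]^(1/0.78).
D = 1110 m.
7470^0.375 = 28.35
15000^0.4 = 46.82
1.62^-0.19 = 0.9124
Denominator = 0.0749 × 28.35 × 46.82 × 0.9124 = 90.71
D / 90.71 = 1110 / 90.71 = 12.24
d = 12.24^(1/0.78) = 12.24^1.2821 = 24.81 m

d ≈ 24.8 m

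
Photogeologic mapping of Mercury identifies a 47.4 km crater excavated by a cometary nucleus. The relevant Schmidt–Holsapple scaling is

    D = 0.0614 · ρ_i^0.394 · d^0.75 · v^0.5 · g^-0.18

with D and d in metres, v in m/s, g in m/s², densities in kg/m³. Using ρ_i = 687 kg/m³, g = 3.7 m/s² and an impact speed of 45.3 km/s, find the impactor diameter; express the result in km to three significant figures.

Rearranging for d: d = [D / (0.0614 · 687^0.394 · 45300^0.5 · 3.7^-0.18)]^(1/0.75).
D = 47400 m.
687^0.394 = 13.11
45300^0.5 = 212.8
3.7^-0.18 = 0.7902
Denominator = 0.0614 × 13.11 × 212.8 × 0.7902 = 135.4
D / 135.4 = 47400 / 135.4 = 350.1
d = 350.1^(1/0.75) = 350.1^1.3333 = 2467 m

d ≈ 2.47 km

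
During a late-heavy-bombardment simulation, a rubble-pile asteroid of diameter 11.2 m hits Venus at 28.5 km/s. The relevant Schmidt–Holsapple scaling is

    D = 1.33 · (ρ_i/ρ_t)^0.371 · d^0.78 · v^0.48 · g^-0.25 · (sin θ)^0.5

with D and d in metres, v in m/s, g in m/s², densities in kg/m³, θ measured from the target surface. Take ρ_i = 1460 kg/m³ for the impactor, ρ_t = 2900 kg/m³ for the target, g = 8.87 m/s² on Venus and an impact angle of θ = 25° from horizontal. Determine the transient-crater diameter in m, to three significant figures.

In SI units: v = 28500 m/s.
(ρ_i/ρ_t)^0.371 = (1460/2900)^0.371 = 0.7752
d^0.78 = 11.2^0.78 = 6.582
v^0.48 = 28500^0.48 = 137.5
g^-0.25 = 8.87^-0.25 = 0.5795
(sin 25°)^0.5 = 0.4226^0.5 = 0.6501
D = 1.33 × 0.7752 × 6.582 × 137.5 × 0.5795 × 0.6501 = 351.5 m

D ≈ 352 m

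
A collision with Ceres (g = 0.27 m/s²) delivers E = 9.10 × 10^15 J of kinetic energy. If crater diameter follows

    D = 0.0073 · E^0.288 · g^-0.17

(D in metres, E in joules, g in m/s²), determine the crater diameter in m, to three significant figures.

D ≈ 360 m

E^0.288 = (9.10 × 10^15)^0.288 = 3.946 × 10^4
g^-0.17 = 0.27^-0.17 = 1.249
D = 0.0073 × 3.946 × 10^4 × 1.249 = 359.8 m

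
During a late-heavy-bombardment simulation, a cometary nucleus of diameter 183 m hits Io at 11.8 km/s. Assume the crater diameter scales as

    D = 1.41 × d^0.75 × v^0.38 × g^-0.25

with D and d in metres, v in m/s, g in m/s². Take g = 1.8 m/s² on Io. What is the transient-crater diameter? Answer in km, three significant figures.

In SI units: v = 11800 m/s.
d^0.75 = 183^0.75 = 49.76
v^0.38 = 11800^0.38 = 35.26
g^-0.25 = 1.8^-0.25 = 0.8633
D = 1.41 × 49.76 × 35.26 × 0.8633 = 2136 m
   = 2.136 km

D ≈ 2.14 km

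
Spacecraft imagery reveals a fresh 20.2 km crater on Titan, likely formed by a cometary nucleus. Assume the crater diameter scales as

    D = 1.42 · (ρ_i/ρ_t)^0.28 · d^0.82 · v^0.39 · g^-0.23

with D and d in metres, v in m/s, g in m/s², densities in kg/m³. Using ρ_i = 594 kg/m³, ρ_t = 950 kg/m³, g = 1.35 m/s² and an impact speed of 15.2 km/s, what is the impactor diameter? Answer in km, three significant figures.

Rearranging for d: d = [D / (1.42 · (594/950)^0.28 · 15200^0.39 · 1.35^-0.23)]^(1/0.82).
D = 20200 m.
(594/950)^0.28 = 0.8768
15200^0.39 = 42.75
1.35^-0.23 = 0.9333
Denominator = 1.42 × 0.8768 × 42.75 × 0.9333 = 49.68
D / 49.68 = 20200 / 49.68 = 406.6
d = 406.6^(1/0.82) = 406.6^1.2195 = 1520 m

d ≈ 1.52 km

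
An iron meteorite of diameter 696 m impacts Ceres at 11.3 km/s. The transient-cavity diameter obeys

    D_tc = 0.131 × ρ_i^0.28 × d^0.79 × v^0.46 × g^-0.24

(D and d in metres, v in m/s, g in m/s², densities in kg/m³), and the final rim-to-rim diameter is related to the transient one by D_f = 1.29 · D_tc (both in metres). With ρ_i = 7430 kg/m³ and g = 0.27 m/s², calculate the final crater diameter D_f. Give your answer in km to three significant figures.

v = 11300 m/s.
ρ_i^0.28 = 7430^0.28 = 12.13
d^0.79 = 696^0.79 = 176.1
v^0.46 = 11300^0.46 = 73.18
g^-0.24 = 0.27^-0.24 = 1.369
D_tc = 0.131 × 12.13 × 176.1 × 73.18 × 1.369 = 28030 m
D_f = 1.29 × 28030 = 36159 m
     = 36.16 km

D_f ≈ 36.2 km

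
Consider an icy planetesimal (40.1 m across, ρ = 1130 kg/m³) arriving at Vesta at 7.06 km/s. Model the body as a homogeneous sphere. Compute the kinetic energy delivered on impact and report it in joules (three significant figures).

v = 7060 m/s.
Mass m = (π/6) ρ d³ = (π/6) × 1130 × (40.1)³ = 3.815 × 10^7 kg
E = ½ m v² = 0.5 × 3.815 × 10^7 × (7060)² = 9.508 × 10^14 J

E ≈ 9.51 × 10^14 J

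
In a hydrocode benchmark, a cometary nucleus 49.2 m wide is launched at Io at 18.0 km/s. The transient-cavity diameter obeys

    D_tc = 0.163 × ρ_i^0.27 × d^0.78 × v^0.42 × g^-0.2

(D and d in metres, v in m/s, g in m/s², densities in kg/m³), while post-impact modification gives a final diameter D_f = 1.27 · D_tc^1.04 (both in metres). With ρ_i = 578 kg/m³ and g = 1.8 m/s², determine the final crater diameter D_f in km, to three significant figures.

D_f ≈ 1.73 km

v = 18000 m/s.
ρ_i^0.27 = 578^0.27 = 5.568
d^0.78 = 49.2^0.78 = 20.88
v^0.42 = 18000^0.42 = 61.27
g^-0.2 = 1.8^-0.2 = 0.8891
D_tc = 0.163 × 5.568 × 20.88 × 61.27 × 0.8891 = 1032 m
D_f = 1.27 × (1032)^1.04 = 1730 m
     = 1.730 km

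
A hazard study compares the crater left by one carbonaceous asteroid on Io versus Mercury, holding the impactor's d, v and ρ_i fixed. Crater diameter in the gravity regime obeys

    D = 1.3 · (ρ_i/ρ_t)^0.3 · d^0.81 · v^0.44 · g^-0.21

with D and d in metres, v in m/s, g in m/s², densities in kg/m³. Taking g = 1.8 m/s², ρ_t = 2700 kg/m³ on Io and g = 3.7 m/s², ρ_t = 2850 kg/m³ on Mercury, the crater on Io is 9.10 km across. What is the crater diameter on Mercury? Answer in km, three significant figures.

D ≈ 7.70 km

The impactor-only factors (d, v, ρ_i) cancel in the ratio, leaving D_Mercury/D_Io = (g_Mercury/g_Io)^-0.21 · (ρ_t,Io/ρ_t,Mercury)^0.3.
(3.7/1.8)^-0.21 = 2.056^-0.21 = 0.8595
(2700/2850)^0.3 = 0.9474^0.3 = 0.9839
Ratio = 0.8595 × 0.9839 = 0.8457
D_Mercury = 0.8457 × 9.10 km = 7.70 km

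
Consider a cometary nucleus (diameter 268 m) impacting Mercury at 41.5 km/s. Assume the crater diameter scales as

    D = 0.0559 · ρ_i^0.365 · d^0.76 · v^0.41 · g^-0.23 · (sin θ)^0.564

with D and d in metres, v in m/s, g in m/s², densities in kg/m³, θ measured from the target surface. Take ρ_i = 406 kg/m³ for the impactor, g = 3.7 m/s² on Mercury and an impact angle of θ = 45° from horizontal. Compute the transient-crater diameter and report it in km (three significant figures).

D ≈ 1.67 km

In SI units: v = 41500 m/s.
ρ_i^0.365 = 406^0.365 = 8.956
d^0.76 = 268^0.76 = 70.05
v^0.41 = 41500^0.41 = 78.23
g^-0.23 = 3.7^-0.23 = 0.7401
(sin 45°)^0.564 = 0.7071^0.564 = 0.8224
D = 0.0559 × 8.956 × 70.05 × 78.23 × 0.7401 × 0.8224 = 1670 m
   = 1.670 km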